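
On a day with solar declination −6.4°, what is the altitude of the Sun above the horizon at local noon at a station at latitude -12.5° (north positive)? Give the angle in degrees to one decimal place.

At local solar noon the hour angle is zero, so the elevation is 90° − |φ − δ| = 90° − |-12.5° − (-6.4°)| = 90° − 6.1° = 83.9°.

83.9°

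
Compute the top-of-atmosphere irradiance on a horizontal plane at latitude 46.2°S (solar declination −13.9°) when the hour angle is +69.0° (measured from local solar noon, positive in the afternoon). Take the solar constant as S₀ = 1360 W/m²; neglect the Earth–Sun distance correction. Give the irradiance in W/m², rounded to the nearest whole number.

With φ = -46.2°, δ = -13.9°, H = 69.00°: sin φ sin δ = 0.1734, cos φ cos δ cos H = 0.2408, so cos θ_z = 0.4142.
Top-of-atmosphere irradiance = S₀ cos θ_z = 1360 × 0.4142 = 563.31 W/m².

563 W/m²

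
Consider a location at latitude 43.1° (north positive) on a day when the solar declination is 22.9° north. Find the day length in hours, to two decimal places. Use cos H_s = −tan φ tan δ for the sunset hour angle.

15.10 hours

−tan φ tan δ = −(0.9358)(0.4224) = -0.3953; H_s = arccos(-0.3953) = 113.28°.
Day length = 2 H_s / 15° h⁻¹ = 226.56° / 15 = 15.104 h.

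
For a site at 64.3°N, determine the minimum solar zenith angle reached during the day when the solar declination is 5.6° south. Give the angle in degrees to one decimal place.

At local solar noon the hour angle is zero, so the zenith angle is |φ − δ| = |64.3° − (-5.6°)| = 69.9°.

69.9°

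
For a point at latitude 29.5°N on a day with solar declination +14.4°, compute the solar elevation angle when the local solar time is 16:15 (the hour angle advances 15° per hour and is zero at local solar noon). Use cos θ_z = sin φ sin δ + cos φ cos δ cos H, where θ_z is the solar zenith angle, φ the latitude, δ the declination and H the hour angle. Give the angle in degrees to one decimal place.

29.7°

Hour angle H = 15° × (16.25 − 12) = 63.75°.
cos θ_z = sin φ sin δ + cos φ cos δ cos H = (0.4924)(0.2487) + (0.8704)(0.9686)(0.4423) = 0.4953.
θ_z = arccos(0.4953) = 60.31°, so the elevation is 90° − 60.31° = 29.69°.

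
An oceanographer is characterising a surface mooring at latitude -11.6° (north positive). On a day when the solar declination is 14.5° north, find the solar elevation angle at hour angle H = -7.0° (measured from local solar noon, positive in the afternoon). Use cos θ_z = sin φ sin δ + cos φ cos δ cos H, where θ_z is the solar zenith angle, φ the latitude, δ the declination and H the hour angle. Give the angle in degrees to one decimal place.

With φ = -11.6°, δ = 14.5°, H = -7.00°: sin φ sin δ = -0.0503, cos φ cos δ cos H = 0.9413, so cos θ_z = 0.8910.
θ_z = arccos(0.8910) = 27.00°, so the elevation is 90° − 27.00° = 63.00°.

63.0°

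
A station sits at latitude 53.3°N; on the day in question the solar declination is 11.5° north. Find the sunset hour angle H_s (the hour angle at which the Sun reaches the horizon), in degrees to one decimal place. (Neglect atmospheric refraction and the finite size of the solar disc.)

105.8°

The sunset hour angle satisfies cos H_s = −tan φ tan δ = -0.2730, giving H_s = 105.84°.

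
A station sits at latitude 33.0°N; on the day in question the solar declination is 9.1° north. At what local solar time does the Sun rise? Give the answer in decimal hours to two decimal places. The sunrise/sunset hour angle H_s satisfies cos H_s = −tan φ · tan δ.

5.60 h

cos H_s = −tan(33.0°) · tan(9.1°) = -0.1040, so H_s = arccos(-0.1040) = 95.97°.
Sunrise is at 12 − H_s/15 = 12 − 6.398 = 5.602 h local solar time.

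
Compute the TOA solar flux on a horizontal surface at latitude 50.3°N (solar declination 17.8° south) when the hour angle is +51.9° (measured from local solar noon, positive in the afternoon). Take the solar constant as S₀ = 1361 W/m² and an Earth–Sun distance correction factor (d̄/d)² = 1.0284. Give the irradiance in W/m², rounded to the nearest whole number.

With φ = 50.3°, δ = -17.8°, H = 51.90°: sin φ sin δ = -0.2352, cos φ cos δ cos H = 0.3753, so cos θ_z = 0.1401.
Top-of-atmosphere irradiance = S₀ (d̄/d)² cos θ_z = 1361 × 1.0284 × 0.1401 = 196.09 W/m².

196 W/m²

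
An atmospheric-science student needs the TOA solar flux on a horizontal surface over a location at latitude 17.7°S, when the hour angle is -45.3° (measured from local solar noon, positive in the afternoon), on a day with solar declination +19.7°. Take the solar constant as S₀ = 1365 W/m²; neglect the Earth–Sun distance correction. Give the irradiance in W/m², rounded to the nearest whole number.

With φ = -17.7°, δ = 19.7°, H = -45.30°: sin φ sin δ = -0.1025, cos φ cos δ cos H = 0.6309, so cos θ_z = 0.5284.
Top-of-atmosphere irradiance = S₀ cos θ_z = 1365 × 0.5284 = 721.27 W/m².

721 W/m²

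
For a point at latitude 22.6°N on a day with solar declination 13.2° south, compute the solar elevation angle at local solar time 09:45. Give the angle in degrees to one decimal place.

Hour angle H = 15° × (9.75 − 12) = -33.75°.
cos θ_z = sin φ sin δ + cos φ cos δ cos H = (0.3843)(-0.2284) + (0.9232)(0.9736)(0.8315) = 0.6596.
θ_z = arccos(0.6596) = 48.73°, so the elevation is 90° − 48.73° = 41.27°.

41.3°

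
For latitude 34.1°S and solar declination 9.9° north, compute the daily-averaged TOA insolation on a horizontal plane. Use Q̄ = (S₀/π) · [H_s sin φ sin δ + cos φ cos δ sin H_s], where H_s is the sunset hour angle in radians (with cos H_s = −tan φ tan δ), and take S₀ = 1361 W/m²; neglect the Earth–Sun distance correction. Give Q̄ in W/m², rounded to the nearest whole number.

The sunset hour angle satisfies cos H_s = −tan φ tan δ = 0.1182, giving H_s = 83.21°. In radians, H_s = 1.4523.
H_s sin φ sin δ = 1.4523 × -0.5606 × 0.1719 = -0.1400.
cos φ cos δ sin H_s = 0.8281 × 0.9851 × 0.9930 = 0.8101.
Q̄ = (1361/π) × (-0.1400 + 0.8101) = 433.22 × 0.6701 = 290.30 W/m².

290 W/m²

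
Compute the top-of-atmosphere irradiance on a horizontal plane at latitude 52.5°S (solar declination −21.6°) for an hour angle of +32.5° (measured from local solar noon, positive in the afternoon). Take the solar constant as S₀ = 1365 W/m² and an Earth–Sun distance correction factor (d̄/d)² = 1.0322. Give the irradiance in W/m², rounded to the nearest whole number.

With φ = -52.5°, δ = -21.6°, H = 32.50°: sin φ sin δ = 0.2921, cos φ cos δ cos H = 0.4774, so cos θ_z = 0.7695.
Top-of-atmosphere irradiance = S₀ (d̄/d)² cos θ_z = 1365 × 1.0322 × 0.7695 = 1084.19 W/m².

1084 W/m²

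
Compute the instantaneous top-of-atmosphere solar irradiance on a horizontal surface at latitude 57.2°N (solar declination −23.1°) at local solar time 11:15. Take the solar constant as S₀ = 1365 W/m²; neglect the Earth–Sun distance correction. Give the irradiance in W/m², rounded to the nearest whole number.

Hour angle H = 15° × (11.25 − 12) = -11.25°.
cos θ_z = sin φ sin δ + cos φ cos δ cos H = (0.8406)(-0.3923) + (0.5417)(0.9198)(0.9808) = 0.1589.
Top-of-atmosphere irradiance = S₀ cos θ_z = 1365 × 0.1589 = 216.90 W/m².

217 W/m²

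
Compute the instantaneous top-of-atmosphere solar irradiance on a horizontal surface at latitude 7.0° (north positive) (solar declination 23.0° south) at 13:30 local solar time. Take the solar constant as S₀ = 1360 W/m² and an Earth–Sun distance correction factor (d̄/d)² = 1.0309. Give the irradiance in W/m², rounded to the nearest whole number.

Hour angle H = 15° × (13.5 − 12) = 22.50°.
With φ = 7.0°, δ = -23.0°, H = 22.50°: sin φ sin δ = -0.0476, cos φ cos δ cos H = 0.8441, so cos θ_z = 0.7965.
Top-of-atmosphere irradiance = S₀ (d̄/d)² cos θ_z = 1360 × 1.0309 × 0.7965 = 1116.71 W/m².

1117 W/m²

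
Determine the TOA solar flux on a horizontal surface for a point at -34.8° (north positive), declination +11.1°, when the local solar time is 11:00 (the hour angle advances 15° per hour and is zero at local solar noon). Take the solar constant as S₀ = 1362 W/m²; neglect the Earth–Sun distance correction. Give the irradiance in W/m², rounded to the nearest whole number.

Hour angle H = 15° × (11 − 12) = -15.00°.
With φ = -34.8°, δ = 11.1°, H = -15.00°: sin φ sin δ = -0.1099, cos φ cos δ cos H = 0.7783, so cos θ_z = 0.6684.
Top-of-atmosphere irradiance = S₀ cos θ_z = 1362 × 0.6684 = 910.36 W/m².

910 W/m²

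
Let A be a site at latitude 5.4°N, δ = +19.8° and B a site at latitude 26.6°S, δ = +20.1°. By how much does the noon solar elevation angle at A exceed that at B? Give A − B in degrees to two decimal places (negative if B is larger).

A: 90° − |5.4 − (19.8)| = 75.60°.
B: 90° − |-26.6 − (20.1)| = 43.30°.
A − B = 75.60 − 43.30 = 32.30°.

+32.30°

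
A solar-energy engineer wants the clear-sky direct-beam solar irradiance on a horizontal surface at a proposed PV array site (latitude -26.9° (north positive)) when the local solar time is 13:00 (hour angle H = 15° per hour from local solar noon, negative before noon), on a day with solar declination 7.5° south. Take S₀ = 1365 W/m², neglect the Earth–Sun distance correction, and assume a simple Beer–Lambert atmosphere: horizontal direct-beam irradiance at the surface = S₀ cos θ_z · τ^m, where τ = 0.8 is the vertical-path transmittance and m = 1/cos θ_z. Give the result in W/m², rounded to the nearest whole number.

Hour angle H = 15° × (13 − 12) = 15.00°.
cos θ_z = sin φ sin δ + cos φ cos δ cos H = (-0.4524)(-0.1305) + (0.8918)(0.9914)(0.9659) = 0.9130.
Air mass m = 1/cos θ_z = 1/0.9130 = 1.095; τ^m = 0.8^1.095 = 0.7832.
Surface direct beam = 1365 × 0.9130 × 0.7832 = 976.06 W/m².

976 W/m²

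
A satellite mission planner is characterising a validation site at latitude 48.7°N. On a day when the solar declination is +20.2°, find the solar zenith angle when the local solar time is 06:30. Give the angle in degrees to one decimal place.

70.1°

Hour angle H = 15° × (6.5 − 12) = -82.50°.
With φ = 48.7°, δ = 20.2°, H = -82.50°: sin φ sin δ = 0.2594, cos φ cos δ cos H = 0.0808, so cos θ_z = 0.3402.
θ_z = arccos(0.3402) = 70.11°.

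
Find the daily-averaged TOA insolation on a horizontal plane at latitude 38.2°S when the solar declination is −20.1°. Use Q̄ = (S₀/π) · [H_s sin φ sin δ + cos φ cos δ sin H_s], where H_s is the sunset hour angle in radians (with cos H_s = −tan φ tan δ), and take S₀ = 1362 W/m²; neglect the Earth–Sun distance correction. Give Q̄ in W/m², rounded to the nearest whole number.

The sunset hour angle satisfies cos H_s = −tan φ tan δ = -0.2880, giving H_s = 106.74°. In radians, H_s = 1.8630.
H_s sin φ sin δ = 1.8630 × -0.6184 × -0.3437 = 0.3960.
cos φ cos δ sin H_s = 0.7859 × 0.9391 × 0.9576 = 0.7067.
Q̄ = (1362/π) × (0.3960 + 0.7067) = 433.54 × 1.1027 = 478.06 W/m².

478 W/m²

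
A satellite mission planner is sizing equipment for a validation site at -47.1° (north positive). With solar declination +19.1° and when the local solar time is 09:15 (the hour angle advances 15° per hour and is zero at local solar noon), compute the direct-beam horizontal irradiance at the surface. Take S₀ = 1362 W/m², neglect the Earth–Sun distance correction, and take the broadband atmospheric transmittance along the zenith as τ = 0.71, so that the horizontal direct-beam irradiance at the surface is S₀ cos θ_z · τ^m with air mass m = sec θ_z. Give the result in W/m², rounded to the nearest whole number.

82 W/m²

Hour angle H = 15° × (9.25 − 12) = -41.25°.
cos θ_z = sin(-47.1°) sin(19.1°) + cos(-47.1°) cos(19.1°) cos(-41.25°) = -0.2397 + 0.4836 = 0.2439.
Air mass m = 1/cos θ_z = 1/0.2439 = 4.100; τ^m = 0.71^4.100 = 0.2456.
Surface direct beam = 1362 × 0.2439 × 0.2456 = 81.59 W/m².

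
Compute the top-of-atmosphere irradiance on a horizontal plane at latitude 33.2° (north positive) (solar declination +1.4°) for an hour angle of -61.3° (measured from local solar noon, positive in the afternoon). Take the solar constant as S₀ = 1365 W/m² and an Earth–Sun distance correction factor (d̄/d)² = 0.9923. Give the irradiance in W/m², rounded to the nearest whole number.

562 W/m²

cos θ_z = sin(33.2°) sin(1.4°) + cos(33.2°) cos(1.4°) cos(-61.30°) = 0.0134 + 0.4017 = 0.4151.
Top-of-atmosphere irradiance = S₀ (d̄/d)² cos θ_z = 1365 × 0.9923 × 0.4151 = 562.25 W/m².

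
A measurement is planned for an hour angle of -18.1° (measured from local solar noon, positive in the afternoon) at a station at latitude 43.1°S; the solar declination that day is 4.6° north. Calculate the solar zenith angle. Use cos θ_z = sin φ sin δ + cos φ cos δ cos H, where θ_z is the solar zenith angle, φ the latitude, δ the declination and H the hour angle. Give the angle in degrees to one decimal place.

cos θ_z = sin(-43.1°) sin(4.6°) + cos(-43.1°) cos(4.6°) cos(-18.10°) = -0.0548 + 0.6918 = 0.6370.
θ_z = arccos(0.6370) = 50.43°.

50.4°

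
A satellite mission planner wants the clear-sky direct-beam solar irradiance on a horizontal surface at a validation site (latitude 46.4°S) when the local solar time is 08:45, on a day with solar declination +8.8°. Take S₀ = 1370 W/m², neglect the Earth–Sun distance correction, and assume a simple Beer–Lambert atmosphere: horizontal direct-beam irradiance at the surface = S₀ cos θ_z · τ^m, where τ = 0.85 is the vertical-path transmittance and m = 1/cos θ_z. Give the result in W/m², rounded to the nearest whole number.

Hour angle H = 15° × (8.75 − 12) = -48.75°.
cos θ_z = sin(-46.4°) sin(8.8°) + cos(-46.4°) cos(8.8°) cos(-48.75°) = -0.1108 + 0.4493 = 0.3385.
Air mass m = 1/cos θ_z = 1/0.3385 = 2.954; τ^m = 0.85^2.954 = 0.6187.
Surface direct beam = 1370 × 0.3385 × 0.6187 = 286.92 W/m².

287 W/m²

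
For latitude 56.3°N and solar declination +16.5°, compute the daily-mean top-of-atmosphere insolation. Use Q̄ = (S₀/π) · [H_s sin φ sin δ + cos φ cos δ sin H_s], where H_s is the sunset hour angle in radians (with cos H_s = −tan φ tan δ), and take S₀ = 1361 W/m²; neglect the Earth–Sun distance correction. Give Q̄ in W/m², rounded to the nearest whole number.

−tan φ tan δ = −(1.4994)(0.2962) = -0.4441; H_s = arccos(-0.4441) = 116.37°. In radians, H_s = 2.0310.
H_s sin φ sin δ = 2.0310 × 0.8320 × 0.2840 = 0.4799.
cos φ cos δ sin H_s = 0.5548 × 0.9588 × 0.8960 = 0.4766.
Q̄ = (1361/π) × (0.4799 + 0.4766) = 433.22 × 0.9565 = 414.37 W/m².

414 W/m²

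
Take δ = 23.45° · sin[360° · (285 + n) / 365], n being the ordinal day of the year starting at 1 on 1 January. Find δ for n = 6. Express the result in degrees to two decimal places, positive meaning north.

360 × (285 + 6) / 365 = 287.014°; sin(287.014°) = -0.9562.
δ = 23.45 × -0.9562 = -22.423° ≈ -22.42°.

-22.42°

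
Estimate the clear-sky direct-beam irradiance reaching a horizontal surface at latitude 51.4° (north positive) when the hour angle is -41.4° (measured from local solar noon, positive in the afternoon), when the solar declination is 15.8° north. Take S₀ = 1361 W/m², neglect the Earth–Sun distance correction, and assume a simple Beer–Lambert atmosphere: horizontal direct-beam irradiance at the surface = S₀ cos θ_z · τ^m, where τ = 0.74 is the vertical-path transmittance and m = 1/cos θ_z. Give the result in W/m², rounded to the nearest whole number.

573 W/m²

With φ = 51.4°, δ = 15.8°, H = -41.40°: sin φ sin δ = 0.2128, cos φ cos δ cos H = 0.4503, so cos θ_z = 0.6631.
Air mass m = 1/cos θ_z = 1/0.6631 = 1.508; τ^m = 0.74^1.508 = 0.6350.
Surface direct beam = 1361 × 0.6631 × 0.6350 = 573.07 W/m².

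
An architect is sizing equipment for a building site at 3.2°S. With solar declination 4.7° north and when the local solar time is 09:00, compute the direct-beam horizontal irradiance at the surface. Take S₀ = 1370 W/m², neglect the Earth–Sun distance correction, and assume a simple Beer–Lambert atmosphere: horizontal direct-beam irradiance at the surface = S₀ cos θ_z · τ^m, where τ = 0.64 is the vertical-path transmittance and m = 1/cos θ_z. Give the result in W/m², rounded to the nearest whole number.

506 W/m²

Hour angle H = 15° × (9 − 12) = -45.00°.
cos θ_z = sin(-3.2°) sin(4.7°) + cos(-3.2°) cos(4.7°) cos(-45.00°) = -0.0046 + 0.7036 = 0.6990.
Air mass m = 1/cos θ_z = 1/0.6990 = 1.431; τ^m = 0.64^1.431 = 0.5280.
Surface direct beam = 1370 × 0.6990 × 0.5280 = 505.63 W/m².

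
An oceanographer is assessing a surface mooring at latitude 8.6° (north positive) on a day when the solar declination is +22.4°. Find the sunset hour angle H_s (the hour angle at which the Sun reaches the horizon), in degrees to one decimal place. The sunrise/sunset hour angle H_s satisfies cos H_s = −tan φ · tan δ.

cos H_s = −tan(8.6°) · tan(22.4°) = -0.0623, so H_s = arccos(-0.0623) = 93.57°.

93.6°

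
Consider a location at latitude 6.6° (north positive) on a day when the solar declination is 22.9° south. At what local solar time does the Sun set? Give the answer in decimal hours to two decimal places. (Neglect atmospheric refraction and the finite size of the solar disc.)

cos H_s = −tan(6.6°) · tan(-22.9°) = 0.0489, so H_s = arccos(0.0489) = 87.20°.
Sunset is at 12 + H_s/15 = 12 + 5.813 = 17.813 h local solar time.

17.81 h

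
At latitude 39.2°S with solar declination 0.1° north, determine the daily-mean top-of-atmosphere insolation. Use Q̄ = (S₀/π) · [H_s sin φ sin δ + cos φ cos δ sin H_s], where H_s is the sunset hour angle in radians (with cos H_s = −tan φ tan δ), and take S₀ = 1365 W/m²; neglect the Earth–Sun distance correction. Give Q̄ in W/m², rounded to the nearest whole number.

336 W/m²

−tan φ tan δ = −(-0.8156)(0.0017) = 0.0014; H_s = arccos(0.0014) = 89.92°. In radians, H_s = 1.5694.
H_s sin φ sin δ = 1.5694 × -0.6320 × 0.0017 = -0.0017.
cos φ cos δ sin H_s = 0.7749 × 1.0000 × 1.0000 = 0.7749.
Q̄ = (1365/π) × (-0.0017 + 0.7749) = 434.49 × 0.7732 = 335.95 W/m².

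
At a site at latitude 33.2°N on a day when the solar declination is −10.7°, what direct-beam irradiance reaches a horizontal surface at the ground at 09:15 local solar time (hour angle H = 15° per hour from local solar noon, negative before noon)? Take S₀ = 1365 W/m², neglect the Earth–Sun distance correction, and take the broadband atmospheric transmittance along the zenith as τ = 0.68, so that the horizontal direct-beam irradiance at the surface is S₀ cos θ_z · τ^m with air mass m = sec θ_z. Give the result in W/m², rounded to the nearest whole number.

Hour angle H = 15° × (9.25 − 12) = -41.25°.
With φ = 33.2°, δ = -10.7°, H = -41.25°: sin φ sin δ = -0.1017, cos φ cos δ cos H = 0.6182, so cos θ_z = 0.5165.
Air mass m = 1/cos θ_z = 1/0.5165 = 1.936; τ^m = 0.68^1.936 = 0.4740.
Surface direct beam = 1365 × 0.5165 × 0.4740 = 334.18 W/m².

334 W/m²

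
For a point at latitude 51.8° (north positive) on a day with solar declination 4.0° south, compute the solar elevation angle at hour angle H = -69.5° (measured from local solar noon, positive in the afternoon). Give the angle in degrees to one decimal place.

9.3°

cos θ_z = sin φ sin δ + cos φ cos δ cos H = (0.7859)(-0.0698) + (0.6184)(0.9976)(0.3502) = 0.1612.
θ_z = arccos(0.1612) = 80.72°, so the elevation is 90° − 80.72° = 9.28°.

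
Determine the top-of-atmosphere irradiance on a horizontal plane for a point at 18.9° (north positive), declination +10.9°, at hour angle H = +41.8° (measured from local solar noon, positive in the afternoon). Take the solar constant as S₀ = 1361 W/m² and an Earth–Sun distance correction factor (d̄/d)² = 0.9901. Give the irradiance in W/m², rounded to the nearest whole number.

1016 W/m²

cos θ_z = sin(18.9°) sin(10.9°) + cos(18.9°) cos(10.9°) cos(41.80°) = 0.0613 + 0.6926 = 0.7539.
Top-of-atmosphere irradiance = S₀ (d̄/d)² cos θ_z = 1361 × 0.9901 × 0.7539 = 1015.90 W/m².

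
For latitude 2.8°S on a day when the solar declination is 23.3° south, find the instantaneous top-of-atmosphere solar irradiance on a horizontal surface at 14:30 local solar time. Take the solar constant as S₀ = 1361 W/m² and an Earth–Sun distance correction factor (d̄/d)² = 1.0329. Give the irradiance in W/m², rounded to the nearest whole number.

Hour angle H = 15° × (14.5 − 12) = 37.50°.
cos θ_z = sin(-2.8°) sin(-23.3°) + cos(-2.8°) cos(-23.3°) cos(37.50°) = 0.0193 + 0.7278 = 0.7471.
Top-of-atmosphere irradiance = S₀ (d̄/d)² cos θ_z = 1361 × 1.0329 × 0.7471 = 1050.26 W/m².

1050 W/m²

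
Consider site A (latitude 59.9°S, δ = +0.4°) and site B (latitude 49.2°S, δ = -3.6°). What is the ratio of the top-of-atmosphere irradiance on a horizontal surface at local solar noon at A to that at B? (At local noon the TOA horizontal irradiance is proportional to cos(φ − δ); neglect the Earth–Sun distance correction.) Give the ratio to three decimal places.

0.708

A: cos θ_z = cos(-59.9° − (0.4°)) = 0.4955.
B: cos θ_z = cos(-49.2° − (-3.6°)) = 0.6997.
Ratio A/B = 0.4955 / 0.6997 = 0.7082.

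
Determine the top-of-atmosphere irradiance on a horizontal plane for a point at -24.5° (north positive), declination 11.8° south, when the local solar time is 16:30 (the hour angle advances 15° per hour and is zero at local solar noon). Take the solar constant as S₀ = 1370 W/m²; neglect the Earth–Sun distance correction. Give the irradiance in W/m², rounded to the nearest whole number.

Hour angle H = 15° × (16.5 − 12) = 67.50°.
cos θ_z = sin(-24.5°) sin(-11.8°) + cos(-24.5°) cos(-11.8°) cos(67.50°) = 0.0848 + 0.3409 = 0.4257.
Top-of-atmosphere irradiance = S₀ cos θ_z = 1370 × 0.4257 = 583.21 W/m².

583 W/m²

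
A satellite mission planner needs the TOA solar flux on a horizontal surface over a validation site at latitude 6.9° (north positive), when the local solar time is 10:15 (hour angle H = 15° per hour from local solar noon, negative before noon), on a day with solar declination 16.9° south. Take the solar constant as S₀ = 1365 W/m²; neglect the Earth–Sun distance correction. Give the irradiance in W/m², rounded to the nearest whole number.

Hour angle H = 15° × (10.25 − 12) = -26.25°.
cos θ_z = sin φ sin δ + cos φ cos δ cos H = (0.1201)(-0.2907) + (0.9928)(0.9568)(0.8969) = 0.8171.
Top-of-atmosphere irradiance = S₀ cos θ_z = 1365 × 0.8171 = 1115.34 W/m².

1115 W/m²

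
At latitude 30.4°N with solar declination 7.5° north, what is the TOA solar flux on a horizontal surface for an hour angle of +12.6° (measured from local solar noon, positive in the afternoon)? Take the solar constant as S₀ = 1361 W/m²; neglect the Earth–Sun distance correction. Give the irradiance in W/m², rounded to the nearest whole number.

cos θ_z = sin(30.4°) sin(7.5°) + cos(30.4°) cos(7.5°) cos(12.60°) = 0.0661 + 0.8345 = 0.9006.
Top-of-atmosphere irradiance = S₀ cos θ_z = 1361 × 0.9006 = 1225.72 W/m².

1226 W/m²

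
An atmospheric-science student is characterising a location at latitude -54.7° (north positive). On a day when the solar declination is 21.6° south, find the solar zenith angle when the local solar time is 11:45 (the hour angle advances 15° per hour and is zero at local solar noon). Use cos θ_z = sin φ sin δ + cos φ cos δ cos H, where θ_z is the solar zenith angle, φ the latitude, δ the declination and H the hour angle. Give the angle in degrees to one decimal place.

Hour angle H = 15° × (11.75 − 12) = -3.75°.
cos θ_z = sin φ sin δ + cos φ cos δ cos H = (-0.8161)(-0.3681) + (0.5779)(0.9298)(0.9979) = 0.8366.
θ_z = arccos(0.8366) = 33.22°.

33.2°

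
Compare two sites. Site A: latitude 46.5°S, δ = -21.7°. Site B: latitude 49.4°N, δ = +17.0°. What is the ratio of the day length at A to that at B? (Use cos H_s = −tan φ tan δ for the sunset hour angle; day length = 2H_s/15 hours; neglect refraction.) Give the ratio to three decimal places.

1.035

A: H_s = arccos(−tan -46.5° · tan -21.7°) = 114.79°, so 2H_s/15 = 15.3053 h.
B: H_s = arccos(−tan 49.4° · tan 17.0°) = 110.90°, so 2H_s/15 = 14.7867 h.
Ratio A/B = 15.3053 / 14.7867 = 1.0351.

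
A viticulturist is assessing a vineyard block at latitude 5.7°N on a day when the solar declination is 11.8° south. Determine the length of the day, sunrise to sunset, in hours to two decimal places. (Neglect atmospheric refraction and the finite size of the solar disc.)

11.84 hours

−tan φ tan δ = −(0.0998)(-0.2089) = 0.0208; H_s = arccos(0.0208) = 88.81°.
Day length = 2 H_s / 15° h⁻¹ = 177.62° / 15 = 11.841 h.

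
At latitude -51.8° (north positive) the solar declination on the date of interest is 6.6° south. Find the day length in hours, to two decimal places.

The sunset hour angle satisfies cos H_s = −tan φ tan δ = -0.1470, giving H_s = 98.45°.
Day length = 2 H_s / 15° h⁻¹ = 196.90° / 15 = 13.127 h.

13.13 hours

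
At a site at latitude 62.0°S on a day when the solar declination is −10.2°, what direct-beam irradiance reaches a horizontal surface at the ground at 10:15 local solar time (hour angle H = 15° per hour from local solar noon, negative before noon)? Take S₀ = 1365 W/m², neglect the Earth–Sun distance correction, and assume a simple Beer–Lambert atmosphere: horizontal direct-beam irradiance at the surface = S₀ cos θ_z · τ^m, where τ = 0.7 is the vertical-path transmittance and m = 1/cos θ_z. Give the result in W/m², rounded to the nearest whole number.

417 W/m²

Hour angle H = 15° × (10.25 − 12) = -26.25°.
cos θ_z = sin(-62.0°) sin(-10.2°) + cos(-62.0°) cos(-10.2°) cos(-26.25°) = 0.1564 + 0.4144 = 0.5708.
Air mass m = 1/cos θ_z = 1/0.5708 = 1.752; τ^m = 0.7^1.752 = 0.5353.
Surface direct beam = 1365 × 0.5708 × 0.5353 = 417.07 W/m².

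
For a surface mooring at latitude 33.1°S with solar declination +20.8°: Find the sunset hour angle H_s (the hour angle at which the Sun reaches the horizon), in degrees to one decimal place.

cos H_s = −tan(-33.1°) · tan(20.8°) = 0.2476, so H_s = arccos(0.2476) = 75.66°.

75.7°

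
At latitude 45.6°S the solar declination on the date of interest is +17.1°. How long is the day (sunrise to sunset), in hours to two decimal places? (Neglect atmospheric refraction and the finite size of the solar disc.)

cos H_s = −tan(-45.6°) · tan(17.1°) = 0.3142, so H_s = arccos(0.3142) = 71.69°.
Day length = 2 H_s / 15° h⁻¹ = 143.38° / 15 = 9.559 h.

9.56 hours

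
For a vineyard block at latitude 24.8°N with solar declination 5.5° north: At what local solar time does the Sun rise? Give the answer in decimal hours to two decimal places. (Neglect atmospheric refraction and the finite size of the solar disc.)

−tan φ tan δ = −(0.4621)(0.0963) = -0.0445; H_s = arccos(-0.0445) = 92.55°.
Sunrise is at 12 − H_s/15 = 12 − 6.170 = 5.830 h local solar time.

5.83 h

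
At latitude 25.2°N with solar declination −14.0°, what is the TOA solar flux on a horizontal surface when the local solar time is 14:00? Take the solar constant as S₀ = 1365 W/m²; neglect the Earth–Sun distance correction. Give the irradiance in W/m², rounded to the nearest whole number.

Hour angle H = 15° × (14 − 12) = 30.00°.
cos θ_z = sin φ sin δ + cos φ cos δ cos H = (0.4258)(-0.2419) + (0.9048)(0.9703)(0.8660) = 0.6573.
Top-of-atmosphere irradiance = S₀ cos θ_z = 1365 × 0.6573 = 897.21 W/m².

897 W/m²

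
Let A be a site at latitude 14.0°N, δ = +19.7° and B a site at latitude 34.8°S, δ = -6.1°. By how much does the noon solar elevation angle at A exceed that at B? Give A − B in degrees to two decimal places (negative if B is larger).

+23.00°

A: 90° − |14.0 − (19.7)| = 84.30°.
B: 90° − |-34.8 − (-6.1)| = 61.30°.
A − B = 84.30 − 61.30 = 23.00°.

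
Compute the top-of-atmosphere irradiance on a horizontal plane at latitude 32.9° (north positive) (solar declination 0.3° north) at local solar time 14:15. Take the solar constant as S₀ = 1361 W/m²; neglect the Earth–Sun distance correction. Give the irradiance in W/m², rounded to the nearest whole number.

954 W/m²

Hour angle H = 15° × (14.25 − 12) = 33.75°.
cos θ_z = sin(32.9°) sin(0.3°) + cos(32.9°) cos(0.3°) cos(33.75°) = 0.0028 + 0.6981 = 0.7009.
Top-of-atmosphere irradiance = S₀ cos θ_z = 1361 × 0.7009 = 953.92 W/m².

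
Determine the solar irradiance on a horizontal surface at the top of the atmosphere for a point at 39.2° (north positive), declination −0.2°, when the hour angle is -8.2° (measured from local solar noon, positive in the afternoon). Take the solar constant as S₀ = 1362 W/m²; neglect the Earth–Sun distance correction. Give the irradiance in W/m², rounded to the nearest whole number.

1042 W/m²

cos θ_z = sin φ sin δ + cos φ cos δ cos H = (0.6320)(-0.0035) + (0.7749)(1.0000)(0.9898) = 0.7648.
Top-of-atmosphere irradiance = S₀ cos θ_z = 1362 × 0.7648 = 1041.66 W/m².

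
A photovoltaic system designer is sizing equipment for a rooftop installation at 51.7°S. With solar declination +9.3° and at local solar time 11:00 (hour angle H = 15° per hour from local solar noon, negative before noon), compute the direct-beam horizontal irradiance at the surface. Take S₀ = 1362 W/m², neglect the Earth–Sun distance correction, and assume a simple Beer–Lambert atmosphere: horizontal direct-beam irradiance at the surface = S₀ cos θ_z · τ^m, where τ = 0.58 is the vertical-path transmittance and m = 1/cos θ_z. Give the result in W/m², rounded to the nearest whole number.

Hour angle H = 15° × (11 − 12) = -15.00°.
With φ = -51.7°, δ = 9.3°, H = -15.00°: sin φ sin δ = -0.1268, cos φ cos δ cos H = 0.5908, so cos θ_z = 0.4640.
Air mass m = 1/cos θ_z = 1/0.4640 = 2.155; τ^m = 0.58^2.155 = 0.3092.
Surface direct beam = 1362 × 0.4640 × 0.3092 = 195.40 W/m².

195 W/m²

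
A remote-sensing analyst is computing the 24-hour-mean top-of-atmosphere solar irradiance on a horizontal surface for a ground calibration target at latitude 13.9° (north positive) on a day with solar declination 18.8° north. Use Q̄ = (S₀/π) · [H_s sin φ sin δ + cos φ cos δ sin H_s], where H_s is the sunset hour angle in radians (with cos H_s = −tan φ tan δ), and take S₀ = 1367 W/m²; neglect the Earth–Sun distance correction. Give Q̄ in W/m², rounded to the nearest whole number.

454 W/m²

−tan φ tan δ = −(0.2475)(0.3404) = -0.0842; H_s = arccos(-0.0842) = 94.83°. In radians, H_s = 1.6551.
H_s sin φ sin δ = 1.6551 × 0.2402 × 0.3223 = 0.1281.
cos φ cos δ sin H_s = 0.9707 × 0.9466 × 0.9964 = 0.9156.
Q̄ = (1367/π) × (0.1281 + 0.9156) = 435.13 × 1.0437 = 454.15 W/m².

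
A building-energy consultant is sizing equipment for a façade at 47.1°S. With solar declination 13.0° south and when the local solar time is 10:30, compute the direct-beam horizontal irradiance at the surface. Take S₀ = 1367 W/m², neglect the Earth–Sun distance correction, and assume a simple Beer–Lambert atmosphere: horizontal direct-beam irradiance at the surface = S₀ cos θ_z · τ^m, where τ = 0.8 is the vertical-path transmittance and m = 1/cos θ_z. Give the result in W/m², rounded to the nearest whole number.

Hour angle H = 15° × (10.5 − 12) = -22.50°.
cos θ_z = sin(-47.1°) sin(-13.0°) + cos(-47.1°) cos(-13.0°) cos(-22.50°) = 0.1648 + 0.6128 = 0.7776.
Air mass m = 1/cos θ_z = 1/0.7776 = 1.286; τ^m = 0.8^1.286 = 0.7505.
Surface direct beam = 1367 × 0.7776 × 0.7505 = 797.77 W/m².

798 W/m²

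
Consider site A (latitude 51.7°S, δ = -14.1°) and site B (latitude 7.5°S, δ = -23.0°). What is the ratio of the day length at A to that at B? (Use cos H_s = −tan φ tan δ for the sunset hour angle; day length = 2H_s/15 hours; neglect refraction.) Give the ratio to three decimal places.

1.165

A: H_s = arccos(−tan -51.7° · tan -14.1°) = 108.55°, so 2H_s/15 = 14.4733 h.
B: H_s = arccos(−tan -7.5° · tan -23.0°) = 93.20°, so 2H_s/15 = 12.4267 h.
Ratio A/B = 14.4733 / 12.4267 = 1.1647.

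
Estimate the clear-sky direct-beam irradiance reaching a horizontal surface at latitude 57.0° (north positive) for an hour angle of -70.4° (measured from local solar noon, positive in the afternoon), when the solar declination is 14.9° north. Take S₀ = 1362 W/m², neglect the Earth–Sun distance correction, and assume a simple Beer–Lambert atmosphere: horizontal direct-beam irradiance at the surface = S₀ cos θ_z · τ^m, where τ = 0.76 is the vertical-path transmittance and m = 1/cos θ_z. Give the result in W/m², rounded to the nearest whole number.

cos θ_z = sin φ sin δ + cos φ cos δ cos H = (0.8387)(0.2571) + (0.5446)(0.9664)(0.3355) = 0.3922.
Air mass m = 1/cos θ_z = 1/0.3922 = 2.550; τ^m = 0.76^2.550 = 0.4967.
Surface direct beam = 1362 × 0.3922 × 0.4967 = 265.33 W/m².

265 W/m²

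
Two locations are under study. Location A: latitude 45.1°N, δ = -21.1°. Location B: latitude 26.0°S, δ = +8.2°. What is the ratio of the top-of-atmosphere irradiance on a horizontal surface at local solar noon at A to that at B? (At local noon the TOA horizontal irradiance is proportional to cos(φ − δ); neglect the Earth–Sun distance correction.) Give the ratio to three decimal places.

0.488

A: cos θ_z = cos(45.1° − (-21.1°)) = 0.4035.
B: cos θ_z = cos(-26.0° − (8.2°)) = 0.8271.
Ratio A/B = 0.4035 / 0.8271 = 0.4878.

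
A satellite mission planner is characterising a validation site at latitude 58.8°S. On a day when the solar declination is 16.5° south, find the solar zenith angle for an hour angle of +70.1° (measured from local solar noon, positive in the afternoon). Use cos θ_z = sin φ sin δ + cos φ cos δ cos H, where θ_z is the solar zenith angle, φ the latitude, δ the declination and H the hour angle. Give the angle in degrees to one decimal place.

65.7°

cos θ_z = sin(-58.8°) sin(-16.5°) + cos(-58.8°) cos(-16.5°) cos(70.10°) = 0.2429 + 0.1691 = 0.4120.
θ_z = arccos(0.4120) = 65.67°.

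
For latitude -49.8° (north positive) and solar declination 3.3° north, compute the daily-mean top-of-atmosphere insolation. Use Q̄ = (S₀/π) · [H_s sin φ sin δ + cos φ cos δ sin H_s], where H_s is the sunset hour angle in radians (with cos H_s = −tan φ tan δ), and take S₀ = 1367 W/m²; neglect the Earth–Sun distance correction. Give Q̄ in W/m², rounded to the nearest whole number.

251 W/m²

cos H_s = −tan(-49.8°) · tan(3.3°) = 0.0682, so H_s = arccos(0.0682) = 86.09°. In radians, H_s = 1.5026.
H_s sin φ sin δ = 1.5026 × -0.7638 × 0.0576 = -0.0661.
cos φ cos δ sin H_s = 0.6455 × 0.9983 × 0.9977 = 0.6429.
Q̄ = (1367/π) × (-0.0661 + 0.6429) = 435.13 × 0.5768 = 250.98 W/m².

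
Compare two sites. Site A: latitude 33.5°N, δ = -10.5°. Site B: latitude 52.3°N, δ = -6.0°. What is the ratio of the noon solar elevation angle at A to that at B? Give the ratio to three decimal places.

1.451

A: 90° − |33.5 − (-10.5)| = 46.00°.
B: 90° − |52.3 − (-6.0)| = 31.70°.
Ratio A/B = 46.0000 / 31.7000 = 1.4511.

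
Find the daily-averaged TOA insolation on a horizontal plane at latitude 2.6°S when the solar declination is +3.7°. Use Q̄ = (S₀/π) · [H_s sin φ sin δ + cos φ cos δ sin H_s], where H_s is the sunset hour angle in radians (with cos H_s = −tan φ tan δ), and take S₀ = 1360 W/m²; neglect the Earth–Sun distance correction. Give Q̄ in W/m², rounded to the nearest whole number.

The sunset hour angle satisfies cos H_s = −tan φ tan δ = 0.0029, giving H_s = 89.83°. In radians, H_s = 1.5678.
H_s sin φ sin δ = 1.5678 × -0.0454 × 0.0645 = -0.0046.
cos φ cos δ sin H_s = 0.9990 × 0.9979 × 1.0000 = 0.9969.
Q̄ = (1360/π) × (-0.0046 + 0.9969) = 432.90 × 0.9923 = 429.57 W/m².

430 W/m²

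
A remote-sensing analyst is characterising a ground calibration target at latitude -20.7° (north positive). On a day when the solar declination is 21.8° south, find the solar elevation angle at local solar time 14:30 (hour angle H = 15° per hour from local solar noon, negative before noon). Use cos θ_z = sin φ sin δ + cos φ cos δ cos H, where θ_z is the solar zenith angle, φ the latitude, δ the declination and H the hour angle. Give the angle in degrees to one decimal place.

Hour angle H = 15° × (14.5 − 12) = 37.50°.
With φ = -20.7°, δ = -21.8°, H = 37.50°: sin φ sin δ = 0.1313, cos φ cos δ cos H = 0.6891, so cos θ_z = 0.8204.
θ_z = arccos(0.8204) = 34.88°, so the elevation is 90° − 34.88° = 55.12°.

55.1°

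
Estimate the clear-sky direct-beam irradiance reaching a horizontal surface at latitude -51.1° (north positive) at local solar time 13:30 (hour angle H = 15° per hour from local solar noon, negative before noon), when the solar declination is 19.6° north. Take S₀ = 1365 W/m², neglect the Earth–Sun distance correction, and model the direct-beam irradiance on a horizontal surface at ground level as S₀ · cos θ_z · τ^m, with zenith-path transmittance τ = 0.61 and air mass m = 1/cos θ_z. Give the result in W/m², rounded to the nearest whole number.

69 W/m²

Hour angle H = 15° × (13.5 − 12) = 22.50°.
cos θ_z = sin(-51.1°) sin(19.6°) + cos(-51.1°) cos(19.6°) cos(22.50°) = -0.2611 + 0.5465 = 0.2854.
Air mass m = 1/cos θ_z = 1/0.2854 = 3.504; τ^m = 0.61^3.504 = 0.1769.
Surface direct beam = 1365 × 0.2854 × 0.1769 = 68.92 W/m².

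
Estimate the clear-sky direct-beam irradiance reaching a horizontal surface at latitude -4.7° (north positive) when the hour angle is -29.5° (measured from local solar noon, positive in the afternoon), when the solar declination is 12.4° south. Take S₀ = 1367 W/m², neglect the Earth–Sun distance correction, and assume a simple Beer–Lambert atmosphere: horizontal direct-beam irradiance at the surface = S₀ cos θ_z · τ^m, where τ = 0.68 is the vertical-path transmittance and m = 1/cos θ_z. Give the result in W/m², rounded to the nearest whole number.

With φ = -4.7°, δ = -12.4°, H = -29.50°: sin φ sin δ = 0.0176, cos φ cos δ cos H = 0.8472, so cos θ_z = 0.8648.
Air mass m = 1/cos θ_z = 1/0.8648 = 1.156; τ^m = 0.68^1.156 = 0.6403.
Surface direct beam = 1367 × 0.8648 × 0.6403 = 756.95 W/m².

757 W/m²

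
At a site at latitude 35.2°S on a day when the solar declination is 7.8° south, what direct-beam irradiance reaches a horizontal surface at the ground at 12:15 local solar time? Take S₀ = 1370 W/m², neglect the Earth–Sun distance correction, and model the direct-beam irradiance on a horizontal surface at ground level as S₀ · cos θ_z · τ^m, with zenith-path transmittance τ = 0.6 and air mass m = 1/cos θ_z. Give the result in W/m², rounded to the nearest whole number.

Hour angle H = 15° × (12.25 − 12) = 3.75°.
cos θ_z = sin φ sin δ + cos φ cos δ cos H = (-0.5764)(-0.1357) + (0.8171)(0.9907)(0.9979) = 0.8860.
Air mass m = 1/cos θ_z = 1/0.8860 = 1.129; τ^m = 0.6^1.129 = 0.5617.
Surface direct beam = 1370 × 0.8860 × 0.5617 = 681.80 W/m².

682 W/m²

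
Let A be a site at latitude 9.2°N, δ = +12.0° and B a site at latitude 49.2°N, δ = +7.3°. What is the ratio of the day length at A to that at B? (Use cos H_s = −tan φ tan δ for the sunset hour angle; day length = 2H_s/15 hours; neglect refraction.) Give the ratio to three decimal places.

A: H_s = arccos(−tan 9.2° · tan 12.0°) = 91.97°, so 2H_s/15 = 12.2627 h.
B: H_s = arccos(−tan 49.2° · tan 7.3°) = 98.53°, so 2H_s/15 = 13.1373 h.
Ratio A/B = 12.2627 / 13.1373 = 0.9334.

0.933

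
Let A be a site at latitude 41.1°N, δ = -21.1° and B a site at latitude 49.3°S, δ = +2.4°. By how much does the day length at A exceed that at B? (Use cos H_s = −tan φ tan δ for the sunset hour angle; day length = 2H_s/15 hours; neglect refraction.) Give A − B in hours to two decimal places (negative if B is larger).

-2.25 h

A: H_s = arccos(−tan 41.1° · tan -21.1°) = 70.33°, so 2H_s/15 = 9.3773 h.
B: H_s = arccos(−tan -49.3° · tan 2.4°) = 87.21°, so 2H_s/15 = 11.6280 h.
A − B = 9.3773 − 11.6280 = -2.2507 h.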